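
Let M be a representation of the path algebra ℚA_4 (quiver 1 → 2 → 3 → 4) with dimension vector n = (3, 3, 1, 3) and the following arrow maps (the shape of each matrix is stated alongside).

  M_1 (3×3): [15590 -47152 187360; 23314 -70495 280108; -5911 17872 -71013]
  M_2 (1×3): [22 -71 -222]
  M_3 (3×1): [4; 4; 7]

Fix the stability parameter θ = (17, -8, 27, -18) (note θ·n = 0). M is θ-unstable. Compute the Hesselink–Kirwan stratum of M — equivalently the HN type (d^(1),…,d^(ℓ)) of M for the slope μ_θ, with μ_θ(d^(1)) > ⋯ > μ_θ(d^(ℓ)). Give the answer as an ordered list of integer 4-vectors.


Via rank(M_{q-1}∘⋯∘M_p): M ≅ I[1,2]^2, I[1,4], I[4,4]^2.
μ_θ-semistable layers: μ^(1)=9/2; μ^(2)=-18

((3, 3, 1, 1); (0, 0, 0, 2))


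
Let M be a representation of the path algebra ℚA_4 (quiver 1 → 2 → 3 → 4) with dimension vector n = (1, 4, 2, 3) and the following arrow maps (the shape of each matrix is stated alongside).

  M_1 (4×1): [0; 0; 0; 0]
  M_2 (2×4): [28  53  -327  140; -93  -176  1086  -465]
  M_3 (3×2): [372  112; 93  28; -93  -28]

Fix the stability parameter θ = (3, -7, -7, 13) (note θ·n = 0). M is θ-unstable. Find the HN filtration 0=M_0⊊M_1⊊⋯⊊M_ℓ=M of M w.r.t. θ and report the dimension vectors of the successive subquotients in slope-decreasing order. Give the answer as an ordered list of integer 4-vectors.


Via rank(M_{q-1}∘⋯∘M_p): M ≅ I[1,1], I[2,2]^2, I[2,3], I[2,4], I[4,4]^2.
μ_θ-semistable layers: μ^(1)=13; μ^(2)=3; μ^(3)=-7

((0, 0, 0, 3); (1, 0, 0, 0); (0, 4, 2, 0))


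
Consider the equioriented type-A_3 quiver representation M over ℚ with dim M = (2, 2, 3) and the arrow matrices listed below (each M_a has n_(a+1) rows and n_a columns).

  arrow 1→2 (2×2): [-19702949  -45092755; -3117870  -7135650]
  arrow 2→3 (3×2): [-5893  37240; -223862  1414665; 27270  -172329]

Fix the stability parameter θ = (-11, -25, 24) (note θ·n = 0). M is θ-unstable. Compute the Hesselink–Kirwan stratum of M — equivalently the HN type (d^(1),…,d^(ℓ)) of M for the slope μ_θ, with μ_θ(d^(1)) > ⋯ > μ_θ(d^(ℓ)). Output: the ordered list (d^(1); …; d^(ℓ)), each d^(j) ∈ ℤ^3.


Via rank(M_{q-1}∘⋯∘M_p): M ≅ I[1,1], I[1,3], I[2,3], I[3,3].
μ_θ-semistable layers: μ^(1)=24; μ^(2)=-11; μ^(3)=-18; μ^(4)=-25

((0, 0, 3); (1, 0, 0); (1, 1, 0); (0, 1, 0))


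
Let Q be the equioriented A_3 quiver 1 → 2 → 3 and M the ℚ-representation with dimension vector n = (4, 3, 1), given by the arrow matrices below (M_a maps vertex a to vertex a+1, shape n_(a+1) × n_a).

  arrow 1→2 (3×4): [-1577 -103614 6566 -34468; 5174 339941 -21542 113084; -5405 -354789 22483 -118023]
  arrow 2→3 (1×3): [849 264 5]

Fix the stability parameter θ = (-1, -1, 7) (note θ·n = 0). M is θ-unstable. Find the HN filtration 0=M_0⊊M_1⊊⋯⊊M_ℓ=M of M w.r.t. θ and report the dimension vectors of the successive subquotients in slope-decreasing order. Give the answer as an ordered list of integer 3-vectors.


Via rank(M_{q-1}∘⋯∘M_p): M ≅ I[1,1], I[1,2]^2, I[1,3].
μ_θ-semistable layers: μ^(1)=7; μ^(2)=-1

((0, 0, 1); (4, 3, 0))


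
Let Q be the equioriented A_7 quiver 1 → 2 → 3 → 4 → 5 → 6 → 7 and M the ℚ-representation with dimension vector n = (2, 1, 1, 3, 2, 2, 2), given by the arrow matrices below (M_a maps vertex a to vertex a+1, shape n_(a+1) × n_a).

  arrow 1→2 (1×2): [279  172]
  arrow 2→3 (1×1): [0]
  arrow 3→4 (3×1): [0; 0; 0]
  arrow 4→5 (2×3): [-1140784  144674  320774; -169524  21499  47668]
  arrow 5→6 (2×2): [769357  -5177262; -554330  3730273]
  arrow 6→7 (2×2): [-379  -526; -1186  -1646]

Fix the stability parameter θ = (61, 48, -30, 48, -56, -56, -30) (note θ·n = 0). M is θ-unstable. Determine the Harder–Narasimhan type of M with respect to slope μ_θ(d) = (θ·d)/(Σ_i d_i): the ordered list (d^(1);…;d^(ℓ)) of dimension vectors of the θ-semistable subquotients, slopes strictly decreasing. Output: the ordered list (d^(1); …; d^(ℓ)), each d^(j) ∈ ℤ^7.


Via rank(M_{q-1}∘⋯∘M_p): M ≅ I[1,1], I[1,2], I[3,3], I[4,4], I[4,7]^2.
μ_θ-semistable layers: μ^(1)=61; μ^(2)=109/2; μ^(3)=48; μ^(4)=-47/2; μ^(5)=-30

((1, 0, 0, 0, 0, 0, 0); (1, 1, 0, 0, 0, 0, 0); (0, 0, 0, 1, 0, 0, 0); (0, 0, 0, 2, 2, 2, 2); (0, 0, 1, 0, 0, 0, 0))


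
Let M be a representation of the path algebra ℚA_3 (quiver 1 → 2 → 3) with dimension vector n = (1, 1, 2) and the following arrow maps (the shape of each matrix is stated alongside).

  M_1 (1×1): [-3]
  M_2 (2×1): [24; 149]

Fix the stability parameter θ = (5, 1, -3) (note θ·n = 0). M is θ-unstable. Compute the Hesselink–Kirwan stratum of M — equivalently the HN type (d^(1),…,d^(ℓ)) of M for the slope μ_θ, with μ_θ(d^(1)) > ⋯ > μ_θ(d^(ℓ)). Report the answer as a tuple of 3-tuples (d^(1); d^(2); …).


Barcode: M ≅ I[1,3], I[3,3]. HN layers by μ_θ (2 steps, strictly decreasing):
  μ^(1)=1; μ^(2)=-3

((1, 1, 1); (0, 0, 1))


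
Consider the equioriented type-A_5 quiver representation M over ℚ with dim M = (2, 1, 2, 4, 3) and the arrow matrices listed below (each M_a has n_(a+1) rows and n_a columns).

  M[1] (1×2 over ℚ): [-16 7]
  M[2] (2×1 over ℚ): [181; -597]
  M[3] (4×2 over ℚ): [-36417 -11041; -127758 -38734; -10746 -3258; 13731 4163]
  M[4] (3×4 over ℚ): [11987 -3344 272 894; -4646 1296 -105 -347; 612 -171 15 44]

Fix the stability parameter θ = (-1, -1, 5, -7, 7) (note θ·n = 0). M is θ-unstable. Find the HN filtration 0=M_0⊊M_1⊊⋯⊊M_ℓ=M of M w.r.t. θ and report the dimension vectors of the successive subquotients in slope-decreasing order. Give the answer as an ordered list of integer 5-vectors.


Interval decomposition of M: I[1,1], I[1,3], I[3,5], I[4,4], I[4,5]^2.
HN type (ℓ=4): μ^(1)=7; μ^(2)=5; μ^(3)=-1; μ^(4)=-7

((0, 0, 0, 0, 3); (0, 0, 1, 0, 0); (2, 1, 1, 1, 0); (0, 0, 0, 3, 0))


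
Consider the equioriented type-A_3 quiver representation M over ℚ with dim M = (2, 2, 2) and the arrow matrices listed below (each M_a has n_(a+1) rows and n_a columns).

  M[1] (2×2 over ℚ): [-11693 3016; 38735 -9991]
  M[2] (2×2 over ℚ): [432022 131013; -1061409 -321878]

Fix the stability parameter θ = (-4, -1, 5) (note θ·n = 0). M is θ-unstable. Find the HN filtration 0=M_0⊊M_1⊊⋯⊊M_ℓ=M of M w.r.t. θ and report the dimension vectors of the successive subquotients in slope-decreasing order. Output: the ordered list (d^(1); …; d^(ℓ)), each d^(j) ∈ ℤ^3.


Via rank(M_{q-1}∘⋯∘M_p): M ≅ I[1,3]^2.
μ_θ-semistable layers: μ^(1)=5; μ^(2)=-1; μ^(3)=-4

((0, 0, 2); (0, 2, 0); (2, 0, 0))


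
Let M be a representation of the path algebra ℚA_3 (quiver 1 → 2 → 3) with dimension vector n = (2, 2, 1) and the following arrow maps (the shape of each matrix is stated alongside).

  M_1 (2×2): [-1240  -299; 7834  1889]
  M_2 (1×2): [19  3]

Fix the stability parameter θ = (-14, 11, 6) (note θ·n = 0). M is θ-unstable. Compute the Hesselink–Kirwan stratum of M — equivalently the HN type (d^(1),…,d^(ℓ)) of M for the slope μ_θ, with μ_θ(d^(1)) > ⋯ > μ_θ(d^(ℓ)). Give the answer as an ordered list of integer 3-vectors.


Barcode: M ≅ I[1,2], I[1,3]. HN layers by μ_θ (3 steps, strictly decreasing):
  μ^(1)=11; μ^(2)=17/2; μ^(3)=-14

((0, 1, 0); (0, 1, 1); (2, 0, 0))


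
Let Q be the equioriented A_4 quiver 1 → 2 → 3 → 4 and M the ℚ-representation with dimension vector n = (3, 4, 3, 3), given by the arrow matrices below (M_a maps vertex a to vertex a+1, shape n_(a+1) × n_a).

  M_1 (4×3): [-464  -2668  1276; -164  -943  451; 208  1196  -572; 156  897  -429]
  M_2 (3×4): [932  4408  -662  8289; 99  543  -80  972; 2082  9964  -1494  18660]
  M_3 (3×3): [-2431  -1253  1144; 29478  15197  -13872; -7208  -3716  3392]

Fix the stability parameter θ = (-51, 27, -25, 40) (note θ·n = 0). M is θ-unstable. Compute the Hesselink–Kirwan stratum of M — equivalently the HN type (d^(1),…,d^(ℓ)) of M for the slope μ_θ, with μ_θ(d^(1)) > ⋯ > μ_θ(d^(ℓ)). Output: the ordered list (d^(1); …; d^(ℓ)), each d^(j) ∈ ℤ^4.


Interval decomposition of M: I[1,1]^2, I[1,4], I[2,2], I[2,3], I[2,4], I[4,4].
HN type (ℓ=4): μ^(1)=40; μ^(2)=27; μ^(3)=1; μ^(4)=-51

((0, 0, 0, 3); (0, 1, 0, 0); (0, 3, 3, 0); (3, 0, 0, 0))


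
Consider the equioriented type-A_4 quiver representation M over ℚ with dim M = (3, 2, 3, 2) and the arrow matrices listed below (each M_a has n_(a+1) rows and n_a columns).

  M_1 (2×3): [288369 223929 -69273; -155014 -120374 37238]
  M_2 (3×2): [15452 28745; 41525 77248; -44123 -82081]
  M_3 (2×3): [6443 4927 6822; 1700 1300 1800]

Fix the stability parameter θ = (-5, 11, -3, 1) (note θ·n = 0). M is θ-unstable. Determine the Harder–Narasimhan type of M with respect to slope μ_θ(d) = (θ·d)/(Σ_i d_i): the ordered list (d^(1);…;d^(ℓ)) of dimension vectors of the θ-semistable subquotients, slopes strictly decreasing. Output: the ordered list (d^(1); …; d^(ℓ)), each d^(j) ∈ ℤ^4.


Barcode: M ≅ I[1,1]^2, I[1,4], I[2,3], I[3,3], I[4,4]. HN layers by μ_θ (5 steps, strictly decreasing):
  μ^(1)=4; μ^(2)=3; μ^(3)=1; μ^(4)=-3; μ^(5)=-5

((0, 1, 1, 0); (0, 1, 1, 1); (0, 0, 0, 1); (0, 0, 1, 0); (3, 0, 0, 0))


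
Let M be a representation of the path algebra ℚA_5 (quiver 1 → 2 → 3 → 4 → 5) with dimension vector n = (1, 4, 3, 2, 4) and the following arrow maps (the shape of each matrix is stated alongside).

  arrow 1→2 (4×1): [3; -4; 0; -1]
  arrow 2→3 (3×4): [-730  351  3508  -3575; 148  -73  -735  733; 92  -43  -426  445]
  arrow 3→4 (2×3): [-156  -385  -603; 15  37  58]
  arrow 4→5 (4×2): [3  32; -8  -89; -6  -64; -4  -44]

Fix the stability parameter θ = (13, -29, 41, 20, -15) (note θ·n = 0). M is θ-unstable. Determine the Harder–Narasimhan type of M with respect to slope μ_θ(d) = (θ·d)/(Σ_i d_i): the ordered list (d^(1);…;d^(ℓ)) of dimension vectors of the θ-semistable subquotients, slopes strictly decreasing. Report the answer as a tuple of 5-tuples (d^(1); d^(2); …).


Via rank(M_{q-1}∘⋯∘M_p): M ≅ I[1,3], I[2,2], I[2,5]^2, I[5,5]^2.
μ_θ-semistable layers: μ^(1)=41; μ^(2)=46/3; μ^(3)=-8; μ^(4)=-15; μ^(5)=-29

((0, 0, 1, 0, 0); (0, 0, 2, 2, 2); (1, 1, 0, 0, 0); (0, 0, 0, 0, 2); (0, 3, 0, 0, 0))


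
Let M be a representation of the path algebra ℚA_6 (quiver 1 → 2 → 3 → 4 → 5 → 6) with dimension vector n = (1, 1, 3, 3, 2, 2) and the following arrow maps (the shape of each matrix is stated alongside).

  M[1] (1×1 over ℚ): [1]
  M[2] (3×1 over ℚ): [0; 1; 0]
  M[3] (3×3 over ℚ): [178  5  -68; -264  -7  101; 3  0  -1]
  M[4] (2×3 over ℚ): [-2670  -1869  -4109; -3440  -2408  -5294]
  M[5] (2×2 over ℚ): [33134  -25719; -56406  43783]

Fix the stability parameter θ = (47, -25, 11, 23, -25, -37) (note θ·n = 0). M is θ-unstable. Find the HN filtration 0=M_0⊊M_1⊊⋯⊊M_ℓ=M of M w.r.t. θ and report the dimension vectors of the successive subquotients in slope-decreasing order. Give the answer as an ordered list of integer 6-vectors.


Interval decomposition of M: I[1,6], I[3,4], I[3,6].
HN type (ℓ=4): μ^(1)=23; μ^(2)=11; μ^(3)=-1; μ^(4)=-7

((0, 0, 0, 1, 0, 0); (0, 0, 1, 0, 0, 0); (1, 1, 1, 1, 1, 1); (0, 0, 1, 1, 1, 1))


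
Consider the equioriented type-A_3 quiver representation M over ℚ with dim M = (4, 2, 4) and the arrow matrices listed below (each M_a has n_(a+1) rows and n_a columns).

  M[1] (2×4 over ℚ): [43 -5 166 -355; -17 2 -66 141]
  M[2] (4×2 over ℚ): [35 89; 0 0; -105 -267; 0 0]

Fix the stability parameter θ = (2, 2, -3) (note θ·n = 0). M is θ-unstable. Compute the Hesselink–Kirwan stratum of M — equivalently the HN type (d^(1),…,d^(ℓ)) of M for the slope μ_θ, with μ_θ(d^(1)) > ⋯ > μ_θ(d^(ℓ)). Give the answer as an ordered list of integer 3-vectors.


Via rank(M_{q-1}∘⋯∘M_p): M ≅ I[1,1]^2, I[1,2], I[1,3], I[3,3]^3.
μ_θ-semistable layers: μ^(1)=2; μ^(2)=1/3; μ^(3)=-3

((3, 1, 0); (1, 1, 1); (0, 0, 3))


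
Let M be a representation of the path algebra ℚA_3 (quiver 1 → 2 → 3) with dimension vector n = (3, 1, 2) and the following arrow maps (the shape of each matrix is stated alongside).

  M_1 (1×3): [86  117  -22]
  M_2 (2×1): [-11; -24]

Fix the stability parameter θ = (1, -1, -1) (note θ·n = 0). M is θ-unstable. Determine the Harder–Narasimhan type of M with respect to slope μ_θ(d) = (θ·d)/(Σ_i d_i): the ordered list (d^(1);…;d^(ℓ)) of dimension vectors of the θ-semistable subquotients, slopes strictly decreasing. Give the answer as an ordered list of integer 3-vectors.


Interval decomposition of M: I[1,1]^2, I[1,3], I[3,3].
HN type (ℓ=3): μ^(1)=1; μ^(2)=-1/3; μ^(3)=-1

((2, 0, 0); (1, 1, 1); (0, 0, 1))


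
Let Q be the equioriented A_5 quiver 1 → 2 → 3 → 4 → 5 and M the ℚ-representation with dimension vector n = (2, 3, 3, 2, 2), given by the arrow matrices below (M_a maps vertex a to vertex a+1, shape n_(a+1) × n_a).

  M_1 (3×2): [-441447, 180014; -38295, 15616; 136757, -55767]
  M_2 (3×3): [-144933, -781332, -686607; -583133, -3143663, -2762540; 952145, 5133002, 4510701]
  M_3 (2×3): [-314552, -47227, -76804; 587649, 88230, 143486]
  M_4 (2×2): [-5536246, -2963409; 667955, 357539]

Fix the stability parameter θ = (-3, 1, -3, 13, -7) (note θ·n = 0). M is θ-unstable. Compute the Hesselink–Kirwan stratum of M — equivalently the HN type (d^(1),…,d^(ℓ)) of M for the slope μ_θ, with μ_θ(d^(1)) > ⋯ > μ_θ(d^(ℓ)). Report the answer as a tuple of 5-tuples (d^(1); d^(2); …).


Barcode: M ≅ I[1,2], I[1,5], I[2,5], I[3,3]. HN layers by μ_θ (4 steps, strictly decreasing):
  μ^(1)=3; μ^(2)=1; μ^(3)=-1; μ^(4)=-3

((0, 0, 0, 2, 2); (0, 1, 0, 0, 0); (0, 2, 2, 0, 0); (2, 0, 1, 0, 0))


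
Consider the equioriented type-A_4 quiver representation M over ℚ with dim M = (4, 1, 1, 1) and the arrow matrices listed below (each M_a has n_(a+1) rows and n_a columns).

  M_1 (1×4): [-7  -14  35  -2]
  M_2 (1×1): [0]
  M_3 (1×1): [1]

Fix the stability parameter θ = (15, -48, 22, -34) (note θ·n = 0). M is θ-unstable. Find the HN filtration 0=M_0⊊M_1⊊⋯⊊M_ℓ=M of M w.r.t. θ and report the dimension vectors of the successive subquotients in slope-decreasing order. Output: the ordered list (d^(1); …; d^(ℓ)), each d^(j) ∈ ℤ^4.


Barcode: M ≅ I[1,1]^3, I[1,2], I[3,4]. HN layers by μ_θ (3 steps, strictly decreasing):
  μ^(1)=15; μ^(2)=-6; μ^(3)=-33/2

((3, 0, 0, 0); (0, 0, 1, 1); (1, 1, 0, 0))


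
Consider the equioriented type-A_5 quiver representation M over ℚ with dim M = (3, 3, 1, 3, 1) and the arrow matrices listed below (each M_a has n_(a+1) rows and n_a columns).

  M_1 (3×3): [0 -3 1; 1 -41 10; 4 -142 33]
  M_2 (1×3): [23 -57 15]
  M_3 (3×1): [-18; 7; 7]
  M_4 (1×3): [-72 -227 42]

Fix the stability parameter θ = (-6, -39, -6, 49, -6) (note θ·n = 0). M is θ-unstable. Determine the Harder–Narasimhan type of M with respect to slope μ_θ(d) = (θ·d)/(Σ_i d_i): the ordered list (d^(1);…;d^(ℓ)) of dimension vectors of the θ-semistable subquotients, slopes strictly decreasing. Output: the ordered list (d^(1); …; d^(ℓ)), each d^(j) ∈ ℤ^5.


Via rank(M_{q-1}∘⋯∘M_p): M ≅ I[1,2]^2, I[1,5], I[4,4]^2.
μ_θ-semistable layers: μ^(1)=49; μ^(2)=43/2; μ^(3)=-6; μ^(4)=-45/2

((0, 0, 0, 2, 0); (0, 0, 0, 1, 1); (0, 0, 1, 0, 0); (3, 3, 0, 0, 0))


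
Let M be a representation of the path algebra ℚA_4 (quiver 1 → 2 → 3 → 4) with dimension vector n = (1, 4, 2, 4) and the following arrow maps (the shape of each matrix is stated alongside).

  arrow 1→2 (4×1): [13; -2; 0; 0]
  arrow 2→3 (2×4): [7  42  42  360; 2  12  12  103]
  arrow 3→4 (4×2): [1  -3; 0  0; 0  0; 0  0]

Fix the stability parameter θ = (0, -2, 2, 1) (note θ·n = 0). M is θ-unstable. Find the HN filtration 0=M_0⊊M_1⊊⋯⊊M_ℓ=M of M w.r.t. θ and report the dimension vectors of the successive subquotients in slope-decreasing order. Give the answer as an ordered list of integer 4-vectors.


Barcode: M ≅ I[1,4], I[2,2]^2, I[2,3], I[4,4]^3. HN layers by μ_θ (5 steps, strictly decreasing):
  μ^(1)=2; μ^(2)=3/2; μ^(3)=1; μ^(4)=-1; μ^(5)=-2

((0, 0, 1, 0); (0, 0, 1, 1); (0, 0, 0, 3); (1, 1, 0, 0); (0, 3, 0, 0))


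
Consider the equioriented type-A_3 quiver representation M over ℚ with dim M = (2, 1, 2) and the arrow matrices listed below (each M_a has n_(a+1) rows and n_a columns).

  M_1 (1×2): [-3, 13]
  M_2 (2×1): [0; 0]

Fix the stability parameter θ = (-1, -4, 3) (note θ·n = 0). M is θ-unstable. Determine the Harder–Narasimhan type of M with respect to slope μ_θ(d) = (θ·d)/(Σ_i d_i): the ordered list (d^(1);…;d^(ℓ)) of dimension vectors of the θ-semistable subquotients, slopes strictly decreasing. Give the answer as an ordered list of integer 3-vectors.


Interval decomposition of M: I[1,1], I[1,2], I[3,3]^2.
HN type (ℓ=3): μ^(1)=3; μ^(2)=-1; μ^(3)=-5/2

((0, 0, 2); (1, 0, 0); (1, 1, 0))


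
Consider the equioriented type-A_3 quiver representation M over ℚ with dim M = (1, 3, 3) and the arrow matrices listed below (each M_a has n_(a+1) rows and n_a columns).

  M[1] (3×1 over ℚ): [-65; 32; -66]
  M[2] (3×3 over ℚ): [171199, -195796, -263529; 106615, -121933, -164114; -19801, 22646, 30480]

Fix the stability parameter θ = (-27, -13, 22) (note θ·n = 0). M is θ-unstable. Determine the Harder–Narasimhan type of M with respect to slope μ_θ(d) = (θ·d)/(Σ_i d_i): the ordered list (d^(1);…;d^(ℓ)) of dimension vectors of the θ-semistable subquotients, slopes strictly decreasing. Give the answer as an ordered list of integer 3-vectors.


Barcode: M ≅ I[1,3], I[2,3]^2. HN layers by μ_θ (3 steps, strictly decreasing):
  μ^(1)=22; μ^(2)=-13; μ^(3)=-27

((0, 0, 3); (0, 3, 0); (1, 0, 0))


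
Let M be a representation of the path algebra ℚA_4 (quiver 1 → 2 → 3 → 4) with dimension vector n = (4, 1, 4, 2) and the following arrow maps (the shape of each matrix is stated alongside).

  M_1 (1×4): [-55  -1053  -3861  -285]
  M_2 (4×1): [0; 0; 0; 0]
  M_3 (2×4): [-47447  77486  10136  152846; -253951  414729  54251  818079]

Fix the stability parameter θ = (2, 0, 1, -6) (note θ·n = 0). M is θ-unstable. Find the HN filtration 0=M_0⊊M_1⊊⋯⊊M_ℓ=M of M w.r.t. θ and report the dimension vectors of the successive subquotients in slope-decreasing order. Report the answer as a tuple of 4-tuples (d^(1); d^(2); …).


Barcode: M ≅ I[1,1]^3, I[1,2], I[3,3]^2, I[3,4]^2. HN layers by μ_θ (3 steps, strictly decreasing):
  μ^(1)=2; μ^(2)=1; μ^(3)=-5/2

((3, 0, 0, 0); (1, 1, 2, 0); (0, 0, 2, 2))


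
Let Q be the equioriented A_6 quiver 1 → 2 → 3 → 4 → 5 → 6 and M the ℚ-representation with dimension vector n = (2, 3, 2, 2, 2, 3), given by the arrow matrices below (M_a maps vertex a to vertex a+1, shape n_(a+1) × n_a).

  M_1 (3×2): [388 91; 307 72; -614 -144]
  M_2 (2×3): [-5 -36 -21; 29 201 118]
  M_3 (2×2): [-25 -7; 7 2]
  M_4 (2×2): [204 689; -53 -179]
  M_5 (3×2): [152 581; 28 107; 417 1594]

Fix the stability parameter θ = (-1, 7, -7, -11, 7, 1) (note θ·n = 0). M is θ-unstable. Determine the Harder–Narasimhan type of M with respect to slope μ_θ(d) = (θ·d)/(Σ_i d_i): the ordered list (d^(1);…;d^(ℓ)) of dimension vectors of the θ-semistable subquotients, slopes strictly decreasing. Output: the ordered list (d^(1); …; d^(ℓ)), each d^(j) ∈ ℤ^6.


Interval decomposition of M: I[1,6]^2, I[2,2], I[6,6].
HN type (ℓ=4): μ^(1)=7; μ^(2)=4; μ^(3)=1; μ^(4)=-3

((0, 1, 0, 0, 0, 0); (0, 0, 0, 0, 2, 2); (0, 0, 0, 0, 0, 1); (2, 2, 2, 2, 0, 0))


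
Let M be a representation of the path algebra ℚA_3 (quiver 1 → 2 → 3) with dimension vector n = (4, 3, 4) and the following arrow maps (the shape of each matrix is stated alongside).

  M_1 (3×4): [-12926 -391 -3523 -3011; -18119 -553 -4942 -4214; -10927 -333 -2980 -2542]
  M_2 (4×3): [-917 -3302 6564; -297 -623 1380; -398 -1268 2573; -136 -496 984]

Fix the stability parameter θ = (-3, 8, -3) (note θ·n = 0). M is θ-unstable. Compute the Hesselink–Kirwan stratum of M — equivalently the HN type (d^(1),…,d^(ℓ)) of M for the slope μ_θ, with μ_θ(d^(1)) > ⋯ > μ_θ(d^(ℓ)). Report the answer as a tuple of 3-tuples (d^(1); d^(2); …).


Via rank(M_{q-1}∘⋯∘M_p): M ≅ I[1,1], I[1,3]^3, I[3,3].
μ_θ-semistable layers: μ^(1)=5/2; μ^(2)=-3

((0, 3, 3); (4, 0, 1))


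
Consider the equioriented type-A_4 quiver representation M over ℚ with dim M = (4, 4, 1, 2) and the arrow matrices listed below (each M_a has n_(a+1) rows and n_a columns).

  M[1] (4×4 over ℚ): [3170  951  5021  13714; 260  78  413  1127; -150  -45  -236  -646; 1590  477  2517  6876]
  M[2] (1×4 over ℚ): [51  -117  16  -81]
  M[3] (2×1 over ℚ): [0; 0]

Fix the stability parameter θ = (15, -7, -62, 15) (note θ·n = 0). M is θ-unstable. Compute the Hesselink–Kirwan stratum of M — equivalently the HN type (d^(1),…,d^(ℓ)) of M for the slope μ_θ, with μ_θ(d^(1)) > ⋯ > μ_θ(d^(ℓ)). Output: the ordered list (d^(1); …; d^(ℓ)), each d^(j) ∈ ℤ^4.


Interval decomposition of M: I[1,1], I[1,2]^2, I[1,3], I[2,2], I[4,4]^2.
HN type (ℓ=4): μ^(1)=15; μ^(2)=4; μ^(3)=-7; μ^(4)=-18

((1, 0, 0, 2); (2, 2, 0, 0); (0, 1, 0, 0); (1, 1, 1, 0))


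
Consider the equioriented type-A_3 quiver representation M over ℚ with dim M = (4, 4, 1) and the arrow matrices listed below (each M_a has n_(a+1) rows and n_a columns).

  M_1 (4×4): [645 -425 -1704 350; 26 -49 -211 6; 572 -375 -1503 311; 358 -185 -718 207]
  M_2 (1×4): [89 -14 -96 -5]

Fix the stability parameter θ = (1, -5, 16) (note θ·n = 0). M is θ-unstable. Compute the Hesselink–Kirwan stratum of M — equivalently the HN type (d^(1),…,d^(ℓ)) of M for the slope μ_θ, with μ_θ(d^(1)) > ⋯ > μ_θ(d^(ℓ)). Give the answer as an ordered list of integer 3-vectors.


Via rank(M_{q-1}∘⋯∘M_p): M ≅ I[1,2]^3, I[1,3].
μ_θ-semistable layers: μ^(1)=16; μ^(2)=-2

((0, 0, 1); (4, 4, 0))


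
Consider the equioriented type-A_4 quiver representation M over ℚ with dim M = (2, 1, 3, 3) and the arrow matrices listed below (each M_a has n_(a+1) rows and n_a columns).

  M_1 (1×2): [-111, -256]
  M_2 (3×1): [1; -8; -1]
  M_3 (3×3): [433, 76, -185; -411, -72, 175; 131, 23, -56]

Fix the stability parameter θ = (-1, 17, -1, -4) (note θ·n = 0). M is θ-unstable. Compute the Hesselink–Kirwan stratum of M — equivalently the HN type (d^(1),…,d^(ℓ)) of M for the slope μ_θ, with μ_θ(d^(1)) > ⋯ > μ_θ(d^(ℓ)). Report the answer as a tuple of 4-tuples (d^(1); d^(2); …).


Interval decomposition of M: I[1,1], I[1,4], I[3,3], I[3,4], I[4,4].
HN type (ℓ=4): μ^(1)=4; μ^(2)=-1; μ^(3)=-5/2; μ^(4)=-4

((0, 1, 1, 1); (2, 0, 1, 0); (0, 0, 1, 1); (0, 0, 0, 1))


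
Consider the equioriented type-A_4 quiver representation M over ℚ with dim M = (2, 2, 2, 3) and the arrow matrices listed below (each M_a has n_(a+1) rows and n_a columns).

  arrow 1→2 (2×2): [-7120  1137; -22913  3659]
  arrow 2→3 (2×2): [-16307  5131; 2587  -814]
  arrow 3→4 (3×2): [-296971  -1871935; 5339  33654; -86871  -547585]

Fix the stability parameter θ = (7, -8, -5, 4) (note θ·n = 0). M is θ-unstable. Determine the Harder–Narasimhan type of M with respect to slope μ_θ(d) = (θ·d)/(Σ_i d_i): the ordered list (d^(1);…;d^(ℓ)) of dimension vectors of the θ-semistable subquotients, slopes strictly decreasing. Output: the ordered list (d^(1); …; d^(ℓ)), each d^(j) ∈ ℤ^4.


Via rank(M_{q-1}∘⋯∘M_p): M ≅ I[1,4]^2, I[4,4].
μ_θ-semistable layers: μ^(1)=4; μ^(2)=-2

((0, 0, 0, 3); (2, 2, 2, 0))


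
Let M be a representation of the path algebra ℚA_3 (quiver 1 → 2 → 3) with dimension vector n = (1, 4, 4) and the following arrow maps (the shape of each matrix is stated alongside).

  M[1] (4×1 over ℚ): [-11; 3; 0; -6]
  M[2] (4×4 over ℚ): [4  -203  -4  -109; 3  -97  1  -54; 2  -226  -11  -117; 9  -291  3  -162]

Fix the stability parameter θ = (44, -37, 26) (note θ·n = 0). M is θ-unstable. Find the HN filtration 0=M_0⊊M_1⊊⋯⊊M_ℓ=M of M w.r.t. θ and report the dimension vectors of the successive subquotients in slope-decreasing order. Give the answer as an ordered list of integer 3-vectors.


Interval decomposition of M: I[1,3], I[2,2], I[2,3]^2, I[3,3].
HN type (ℓ=3): μ^(1)=26; μ^(2)=7/2; μ^(3)=-37

((0, 0, 4); (1, 1, 0); (0, 3, 0))


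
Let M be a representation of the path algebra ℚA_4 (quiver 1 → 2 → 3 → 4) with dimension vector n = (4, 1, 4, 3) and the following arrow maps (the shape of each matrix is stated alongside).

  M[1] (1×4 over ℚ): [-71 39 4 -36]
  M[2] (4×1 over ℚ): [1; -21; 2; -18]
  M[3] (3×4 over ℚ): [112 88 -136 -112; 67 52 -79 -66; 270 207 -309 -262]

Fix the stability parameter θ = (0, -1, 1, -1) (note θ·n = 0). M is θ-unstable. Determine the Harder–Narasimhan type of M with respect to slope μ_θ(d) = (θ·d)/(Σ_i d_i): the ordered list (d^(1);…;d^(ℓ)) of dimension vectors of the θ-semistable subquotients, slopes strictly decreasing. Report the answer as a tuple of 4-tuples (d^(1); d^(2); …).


Via rank(M_{q-1}∘⋯∘M_p): M ≅ I[1,1]^3, I[1,4], I[3,3]^2, I[3,4], I[4,4].
μ_θ-semistable layers: μ^(1)=1; μ^(2)=0; μ^(3)=-1/2; μ^(4)=-1

((0, 0, 2, 0); (3, 0, 2, 2); (1, 1, 0, 0); (0, 0, 0, 1))


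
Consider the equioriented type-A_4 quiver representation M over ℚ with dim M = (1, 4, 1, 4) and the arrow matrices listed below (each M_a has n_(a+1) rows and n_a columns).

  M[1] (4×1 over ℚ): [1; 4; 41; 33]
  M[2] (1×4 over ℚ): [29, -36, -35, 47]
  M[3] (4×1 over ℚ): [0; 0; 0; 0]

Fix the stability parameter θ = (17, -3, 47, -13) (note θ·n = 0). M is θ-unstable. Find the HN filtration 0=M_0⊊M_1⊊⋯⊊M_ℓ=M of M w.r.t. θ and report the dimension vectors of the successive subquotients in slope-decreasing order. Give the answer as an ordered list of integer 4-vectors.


Via rank(M_{q-1}∘⋯∘M_p): M ≅ I[1,3], I[2,2]^3, I[4,4]^4.
μ_θ-semistable layers: μ^(1)=47; μ^(2)=7; μ^(3)=-3; μ^(4)=-13

((0, 0, 1, 0); (1, 1, 0, 0); (0, 3, 0, 0); (0, 0, 0, 4))


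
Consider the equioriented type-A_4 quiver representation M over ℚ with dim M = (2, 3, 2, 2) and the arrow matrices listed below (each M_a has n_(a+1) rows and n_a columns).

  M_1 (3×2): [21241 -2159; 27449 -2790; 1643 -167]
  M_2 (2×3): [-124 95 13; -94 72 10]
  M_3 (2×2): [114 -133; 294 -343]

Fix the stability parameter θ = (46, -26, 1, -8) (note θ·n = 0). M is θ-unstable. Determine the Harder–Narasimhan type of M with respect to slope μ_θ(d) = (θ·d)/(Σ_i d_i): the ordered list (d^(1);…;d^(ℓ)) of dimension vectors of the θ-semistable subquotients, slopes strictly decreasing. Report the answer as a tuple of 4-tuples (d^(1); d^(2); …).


Via rank(M_{q-1}∘⋯∘M_p): M ≅ I[1,2], I[1,4], I[2,3], I[4,4].
μ_θ-semistable layers: μ^(1)=10; μ^(2)=13/4; μ^(3)=1; μ^(4)=-8; μ^(5)=-26

((1, 1, 0, 0); (1, 1, 1, 1); (0, 0, 1, 0); (0, 0, 0, 1); (0, 1, 0, 0))


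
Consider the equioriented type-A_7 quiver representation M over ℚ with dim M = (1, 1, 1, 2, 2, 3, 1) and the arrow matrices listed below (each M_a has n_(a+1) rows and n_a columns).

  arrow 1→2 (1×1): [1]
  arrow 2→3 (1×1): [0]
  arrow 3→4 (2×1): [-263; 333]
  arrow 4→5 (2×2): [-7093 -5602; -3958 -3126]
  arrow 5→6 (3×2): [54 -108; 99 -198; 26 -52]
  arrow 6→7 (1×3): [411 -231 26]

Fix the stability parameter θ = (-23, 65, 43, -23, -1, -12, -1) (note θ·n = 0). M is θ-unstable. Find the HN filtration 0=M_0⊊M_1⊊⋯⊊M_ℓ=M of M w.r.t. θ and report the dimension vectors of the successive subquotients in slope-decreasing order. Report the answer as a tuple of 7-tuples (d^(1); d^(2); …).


Via rank(M_{q-1}∘⋯∘M_p): M ≅ I[1,2], I[3,7], I[4,5], I[6,6]^2.
μ_θ-semistable layers: μ^(1)=65; μ^(2)=6/5; μ^(3)=-1; μ^(4)=-12; μ^(5)=-23

((0, 1, 0, 0, 0, 0, 0); (0, 0, 1, 1, 1, 1, 1); (0, 0, 0, 0, 1, 0, 0); (0, 0, 0, 0, 0, 2, 0); (1, 0, 0, 1, 0, 0, 0))


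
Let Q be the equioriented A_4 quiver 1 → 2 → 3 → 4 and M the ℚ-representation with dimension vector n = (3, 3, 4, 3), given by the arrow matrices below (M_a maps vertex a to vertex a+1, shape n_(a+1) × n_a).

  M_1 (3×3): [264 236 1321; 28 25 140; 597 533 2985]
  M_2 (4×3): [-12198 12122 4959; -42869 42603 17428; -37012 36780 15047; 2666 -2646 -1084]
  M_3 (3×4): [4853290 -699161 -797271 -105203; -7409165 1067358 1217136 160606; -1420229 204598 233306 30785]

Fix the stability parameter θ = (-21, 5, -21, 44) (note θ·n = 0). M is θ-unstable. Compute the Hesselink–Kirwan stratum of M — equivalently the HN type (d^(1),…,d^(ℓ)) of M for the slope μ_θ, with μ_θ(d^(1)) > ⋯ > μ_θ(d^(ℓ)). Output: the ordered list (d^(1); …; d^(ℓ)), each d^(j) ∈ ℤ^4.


Barcode: M ≅ I[1,2], I[1,4]^2, I[3,3], I[3,4]. HN layers by μ_θ (4 steps, strictly decreasing):
  μ^(1)=44; μ^(2)=5; μ^(3)=-8; μ^(4)=-21

((0, 0, 0, 3); (0, 1, 0, 0); (0, 2, 2, 0); (3, 0, 2, 0))


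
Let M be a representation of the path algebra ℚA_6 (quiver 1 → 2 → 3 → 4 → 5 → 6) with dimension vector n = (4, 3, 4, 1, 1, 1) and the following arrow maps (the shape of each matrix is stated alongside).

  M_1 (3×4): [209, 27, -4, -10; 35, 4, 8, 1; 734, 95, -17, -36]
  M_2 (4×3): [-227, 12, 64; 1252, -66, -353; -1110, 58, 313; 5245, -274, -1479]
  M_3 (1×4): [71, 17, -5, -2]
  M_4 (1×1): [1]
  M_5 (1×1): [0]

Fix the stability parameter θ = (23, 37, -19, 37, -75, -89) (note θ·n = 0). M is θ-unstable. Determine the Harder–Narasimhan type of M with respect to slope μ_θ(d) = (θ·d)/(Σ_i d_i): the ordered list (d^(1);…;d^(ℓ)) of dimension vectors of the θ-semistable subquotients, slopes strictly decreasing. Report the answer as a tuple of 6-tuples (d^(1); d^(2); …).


Barcode: M ≅ I[1,1], I[1,2], I[1,3], I[1,5], I[3,3]^2, I[6,6]. HN layers by μ_θ (6 steps, strictly decreasing):
  μ^(1)=37; μ^(2)=23; μ^(3)=41/3; μ^(4)=3/5; μ^(5)=-19; μ^(6)=-89

((0, 1, 0, 0, 0, 0); (2, 0, 0, 0, 0, 0); (1, 1, 1, 0, 0, 0); (1, 1, 1, 1, 1, 0); (0, 0, 2, 0, 0, 0); (0, 0, 0, 0, 0, 1))


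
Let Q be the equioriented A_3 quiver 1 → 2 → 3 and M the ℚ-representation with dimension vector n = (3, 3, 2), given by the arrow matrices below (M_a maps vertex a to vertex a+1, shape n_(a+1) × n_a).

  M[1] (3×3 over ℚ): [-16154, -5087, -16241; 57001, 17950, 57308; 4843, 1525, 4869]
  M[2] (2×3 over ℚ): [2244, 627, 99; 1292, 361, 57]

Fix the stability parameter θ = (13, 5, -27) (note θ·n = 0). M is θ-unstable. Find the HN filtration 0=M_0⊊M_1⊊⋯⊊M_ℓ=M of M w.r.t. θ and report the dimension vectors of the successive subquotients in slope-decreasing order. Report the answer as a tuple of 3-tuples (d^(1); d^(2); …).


Via rank(M_{q-1}∘⋯∘M_p): M ≅ I[1,1], I[1,2], I[1,3], I[2,2], I[3,3].
μ_θ-semistable layers: μ^(1)=13; μ^(2)=9; μ^(3)=5; μ^(4)=-3; μ^(5)=-27

((1, 0, 0); (1, 1, 0); (0, 1, 0); (1, 1, 1); (0, 0, 1))


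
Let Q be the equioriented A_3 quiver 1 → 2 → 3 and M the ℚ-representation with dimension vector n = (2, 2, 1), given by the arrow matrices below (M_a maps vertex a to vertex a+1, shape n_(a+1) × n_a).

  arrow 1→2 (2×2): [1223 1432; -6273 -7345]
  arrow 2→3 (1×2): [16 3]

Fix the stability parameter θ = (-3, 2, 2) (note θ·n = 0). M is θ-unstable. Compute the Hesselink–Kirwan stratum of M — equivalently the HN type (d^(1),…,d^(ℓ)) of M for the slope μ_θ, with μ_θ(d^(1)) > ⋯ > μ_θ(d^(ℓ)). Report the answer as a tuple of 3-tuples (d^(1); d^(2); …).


Via rank(M_{q-1}∘⋯∘M_p): M ≅ I[1,2], I[1,3].
μ_θ-semistable layers: μ^(1)=2; μ^(2)=-3

((0, 2, 1); (2, 0, 0))


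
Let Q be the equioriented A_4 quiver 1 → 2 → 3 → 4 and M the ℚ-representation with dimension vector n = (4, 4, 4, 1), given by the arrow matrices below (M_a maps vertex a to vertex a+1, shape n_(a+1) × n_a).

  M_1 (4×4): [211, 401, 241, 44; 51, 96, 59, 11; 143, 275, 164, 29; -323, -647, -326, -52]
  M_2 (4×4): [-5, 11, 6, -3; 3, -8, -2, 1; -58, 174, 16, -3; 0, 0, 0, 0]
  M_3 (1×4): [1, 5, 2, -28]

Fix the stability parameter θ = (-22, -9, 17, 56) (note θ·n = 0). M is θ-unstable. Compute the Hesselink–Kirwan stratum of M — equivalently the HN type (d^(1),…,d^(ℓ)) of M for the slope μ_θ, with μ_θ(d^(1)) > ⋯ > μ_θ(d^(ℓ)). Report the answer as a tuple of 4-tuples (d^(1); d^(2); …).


Interval decomposition of M: I[1,2], I[1,3]^2, I[1,4], I[3,3].
HN type (ℓ=4): μ^(1)=56; μ^(2)=17; μ^(3)=-9; μ^(4)=-22

((0, 0, 0, 1); (0, 0, 4, 0); (0, 4, 0, 0); (4, 0, 0, 0))


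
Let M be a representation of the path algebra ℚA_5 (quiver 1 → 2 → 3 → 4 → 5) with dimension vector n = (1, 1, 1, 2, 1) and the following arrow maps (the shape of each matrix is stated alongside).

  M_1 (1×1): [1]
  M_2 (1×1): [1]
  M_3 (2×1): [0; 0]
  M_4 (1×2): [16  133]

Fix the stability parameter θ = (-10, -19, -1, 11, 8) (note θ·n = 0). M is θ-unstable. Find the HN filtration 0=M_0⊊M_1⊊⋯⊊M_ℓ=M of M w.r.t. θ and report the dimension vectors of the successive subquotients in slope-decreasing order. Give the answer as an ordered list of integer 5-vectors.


Interval decomposition of M: I[1,3], I[4,4], I[4,5].
HN type (ℓ=4): μ^(1)=11; μ^(2)=19/2; μ^(3)=-1; μ^(4)=-29/2

((0, 0, 0, 1, 0); (0, 0, 0, 1, 1); (0, 0, 1, 0, 0); (1, 1, 0, 0, 0))


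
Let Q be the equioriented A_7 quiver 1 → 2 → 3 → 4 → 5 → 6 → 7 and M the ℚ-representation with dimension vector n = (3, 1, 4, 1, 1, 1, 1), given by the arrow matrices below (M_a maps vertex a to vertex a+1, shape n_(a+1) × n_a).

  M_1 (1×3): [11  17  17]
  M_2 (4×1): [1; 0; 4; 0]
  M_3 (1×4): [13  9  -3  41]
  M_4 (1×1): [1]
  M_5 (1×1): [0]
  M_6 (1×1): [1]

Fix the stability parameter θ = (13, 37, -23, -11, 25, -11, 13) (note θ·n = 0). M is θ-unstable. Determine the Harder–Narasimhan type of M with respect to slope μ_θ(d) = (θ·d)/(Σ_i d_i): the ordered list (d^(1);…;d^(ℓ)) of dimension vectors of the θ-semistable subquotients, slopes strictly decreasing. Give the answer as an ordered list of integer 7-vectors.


Interval decomposition of M: I[1,1]^2, I[1,5], I[3,3]^3, I[6,7].
HN type (ℓ=5): μ^(1)=25; μ^(2)=13; μ^(3)=4; μ^(4)=-11; μ^(5)=-23

((0, 0, 0, 0, 1, 0, 0); (2, 0, 0, 0, 0, 0, 1); (1, 1, 1, 1, 0, 0, 0); (0, 0, 0, 0, 0, 1, 0); (0, 0, 3, 0, 0, 0, 0))


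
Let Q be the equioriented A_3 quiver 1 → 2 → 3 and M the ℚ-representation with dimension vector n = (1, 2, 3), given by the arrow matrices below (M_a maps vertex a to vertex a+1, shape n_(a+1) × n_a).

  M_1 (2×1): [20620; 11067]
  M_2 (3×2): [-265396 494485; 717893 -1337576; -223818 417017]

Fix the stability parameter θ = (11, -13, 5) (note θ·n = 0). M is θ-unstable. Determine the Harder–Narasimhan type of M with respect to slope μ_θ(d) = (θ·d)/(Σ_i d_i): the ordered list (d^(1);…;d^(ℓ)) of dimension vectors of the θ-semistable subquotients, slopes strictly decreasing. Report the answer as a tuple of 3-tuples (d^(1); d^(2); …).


Interval decomposition of M: I[1,3], I[2,3], I[3,3].
HN type (ℓ=3): μ^(1)=5; μ^(2)=-1; μ^(3)=-13

((0, 0, 3); (1, 1, 0); (0, 1, 0))


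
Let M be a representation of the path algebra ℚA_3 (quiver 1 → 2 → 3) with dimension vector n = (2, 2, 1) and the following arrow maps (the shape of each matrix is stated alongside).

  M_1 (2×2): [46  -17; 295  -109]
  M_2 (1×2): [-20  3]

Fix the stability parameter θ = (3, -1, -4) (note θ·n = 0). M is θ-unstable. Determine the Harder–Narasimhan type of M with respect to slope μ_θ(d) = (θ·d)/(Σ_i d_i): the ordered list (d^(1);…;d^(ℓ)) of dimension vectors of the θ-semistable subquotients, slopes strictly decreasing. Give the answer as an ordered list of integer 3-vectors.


Via rank(M_{q-1}∘⋯∘M_p): M ≅ I[1,2], I[1,3].
μ_θ-semistable layers: μ^(1)=1; μ^(2)=-2/3

((1, 1, 0); (1, 1, 1))


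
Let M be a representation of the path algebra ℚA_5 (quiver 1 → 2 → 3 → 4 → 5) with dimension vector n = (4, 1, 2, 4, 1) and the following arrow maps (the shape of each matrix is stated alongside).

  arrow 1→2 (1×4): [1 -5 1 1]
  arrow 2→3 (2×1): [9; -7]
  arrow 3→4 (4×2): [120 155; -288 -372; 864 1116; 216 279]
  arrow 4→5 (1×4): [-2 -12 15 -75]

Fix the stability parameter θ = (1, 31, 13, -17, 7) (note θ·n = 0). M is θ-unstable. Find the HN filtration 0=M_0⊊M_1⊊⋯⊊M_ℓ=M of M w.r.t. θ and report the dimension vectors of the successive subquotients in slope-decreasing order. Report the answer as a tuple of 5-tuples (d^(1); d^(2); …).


Interval decomposition of M: I[1,1]^3, I[1,5], I[3,3], I[4,4]^3.
HN type (ℓ=4): μ^(1)=13; μ^(2)=17/2; μ^(3)=1; μ^(4)=-17

((0, 0, 1, 0, 0); (0, 1, 1, 1, 1); (4, 0, 0, 0, 0); (0, 0, 0, 3, 0))


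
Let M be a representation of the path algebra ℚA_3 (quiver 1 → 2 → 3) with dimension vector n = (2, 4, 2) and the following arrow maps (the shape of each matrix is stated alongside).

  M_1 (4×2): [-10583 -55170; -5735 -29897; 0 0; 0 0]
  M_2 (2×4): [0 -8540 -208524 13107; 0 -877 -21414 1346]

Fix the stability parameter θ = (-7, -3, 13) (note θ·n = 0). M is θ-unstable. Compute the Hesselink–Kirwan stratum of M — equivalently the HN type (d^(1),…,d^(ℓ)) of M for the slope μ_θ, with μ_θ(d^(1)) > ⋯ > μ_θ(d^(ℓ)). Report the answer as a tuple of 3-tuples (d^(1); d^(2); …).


Via rank(M_{q-1}∘⋯∘M_p): M ≅ I[1,2], I[1,3], I[2,2], I[2,3].
μ_θ-semistable layers: μ^(1)=13; μ^(2)=-3; μ^(3)=-7

((0, 0, 2); (0, 4, 0); (2, 0, 0))


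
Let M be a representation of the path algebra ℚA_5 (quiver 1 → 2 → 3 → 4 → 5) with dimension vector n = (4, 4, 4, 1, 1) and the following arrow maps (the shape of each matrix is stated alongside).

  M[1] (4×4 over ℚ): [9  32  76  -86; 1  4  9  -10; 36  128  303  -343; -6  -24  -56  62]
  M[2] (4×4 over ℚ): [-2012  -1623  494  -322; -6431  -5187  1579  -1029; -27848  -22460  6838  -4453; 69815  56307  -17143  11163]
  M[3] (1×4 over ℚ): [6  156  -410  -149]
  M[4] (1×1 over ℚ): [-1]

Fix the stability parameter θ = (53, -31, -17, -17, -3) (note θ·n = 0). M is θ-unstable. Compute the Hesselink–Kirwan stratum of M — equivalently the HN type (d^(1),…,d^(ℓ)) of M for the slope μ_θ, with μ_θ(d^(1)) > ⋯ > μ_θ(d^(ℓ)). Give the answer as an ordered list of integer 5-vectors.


Barcode: M ≅ I[1,1], I[1,2], I[1,3], I[1,5], I[2,3], I[3,3]. HN layers by μ_θ (6 steps, strictly decreasing):
  μ^(1)=53; μ^(2)=11; μ^(3)=5/3; μ^(4)=-3; μ^(5)=-17; μ^(6)=-31

((1, 0, 0, 0, 0); (1, 1, 0, 0, 0); (1, 1, 1, 0, 0); (1, 1, 1, 1, 1); (0, 0, 2, 0, 0); (0, 1, 0, 0, 0))


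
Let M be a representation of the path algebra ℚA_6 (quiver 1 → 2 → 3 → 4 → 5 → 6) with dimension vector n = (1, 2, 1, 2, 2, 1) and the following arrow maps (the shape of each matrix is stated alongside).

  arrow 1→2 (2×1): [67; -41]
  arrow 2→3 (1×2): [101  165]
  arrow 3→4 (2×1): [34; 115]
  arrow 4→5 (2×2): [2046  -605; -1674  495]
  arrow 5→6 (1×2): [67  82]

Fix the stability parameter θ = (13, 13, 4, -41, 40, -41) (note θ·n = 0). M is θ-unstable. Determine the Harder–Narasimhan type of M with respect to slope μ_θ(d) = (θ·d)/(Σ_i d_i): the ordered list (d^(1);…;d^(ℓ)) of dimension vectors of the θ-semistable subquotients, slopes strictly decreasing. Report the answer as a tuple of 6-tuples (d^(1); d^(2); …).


Barcode: M ≅ I[1,6], I[2,2], I[4,4], I[5,5]. HN layers by μ_θ (5 steps, strictly decreasing):
  μ^(1)=40; μ^(2)=13; μ^(3)=-1/2; μ^(4)=-11/4; μ^(5)=-41

((0, 0, 0, 0, 1, 0); (0, 1, 0, 0, 0, 0); (0, 0, 0, 0, 1, 1); (1, 1, 1, 1, 0, 0); (0, 0, 0, 1, 0, 0))


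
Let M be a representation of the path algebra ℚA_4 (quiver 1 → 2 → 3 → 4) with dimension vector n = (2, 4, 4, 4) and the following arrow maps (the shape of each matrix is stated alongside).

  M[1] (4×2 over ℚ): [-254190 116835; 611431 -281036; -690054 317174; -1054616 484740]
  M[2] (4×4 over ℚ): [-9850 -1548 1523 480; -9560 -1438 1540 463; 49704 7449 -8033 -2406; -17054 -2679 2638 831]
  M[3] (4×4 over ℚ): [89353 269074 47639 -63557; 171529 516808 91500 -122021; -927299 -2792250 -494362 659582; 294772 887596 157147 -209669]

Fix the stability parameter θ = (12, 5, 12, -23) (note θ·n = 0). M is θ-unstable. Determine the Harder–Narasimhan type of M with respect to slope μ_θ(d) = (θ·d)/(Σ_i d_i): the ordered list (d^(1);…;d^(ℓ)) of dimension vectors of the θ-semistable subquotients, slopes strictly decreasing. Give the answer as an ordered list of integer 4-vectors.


Via rank(M_{q-1}∘⋯∘M_p): M ≅ I[1,2], I[1,4], I[2,4]^2, I[3,3], I[4,4].
μ_θ-semistable layers: μ^(1)=12; μ^(2)=17/2; μ^(3)=3/2; μ^(4)=-2; μ^(5)=-23

((0, 0, 1, 0); (1, 1, 0, 0); (1, 1, 1, 1); (0, 2, 2, 2); (0, 0, 0, 1))
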